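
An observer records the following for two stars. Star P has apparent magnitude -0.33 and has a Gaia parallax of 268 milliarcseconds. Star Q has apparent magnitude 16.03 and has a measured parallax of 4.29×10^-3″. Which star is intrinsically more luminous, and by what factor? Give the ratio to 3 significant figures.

Star P: p = 268 mas = 0.268″ → d = 1/p = 3.731 pc
Star P: M = m − 5 log₁₀ d + 5 = -0.33 − 5·0.5719 + 5 = 1.811
Star Q: d = 1/p = 1/4.29×10^-3″ = 233.1 pc
Star Q: M = m − 5 log₁₀ d + 5 = 16.03 − 5·2.3675 + 5 = 9.192
ΔM = M_P − M_Q = 1.811 − (9.192) = -7.382; smaller M is more luminous → Star P.
L ratio = 10^(0.4 |ΔM|) = 10^2.953 = 896.7

Star P is more luminous, by a factor of 897.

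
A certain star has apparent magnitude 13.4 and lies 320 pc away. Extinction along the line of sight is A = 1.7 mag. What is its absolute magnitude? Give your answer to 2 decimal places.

5 log₁₀(d/10 pc) = 5 log₁₀(320.0) − 5 = 7.526
M = m − 5 log₁₀(d/10) − A = 13.4 − 7.526 − 1.7 = 4.174

M ≈ 4.17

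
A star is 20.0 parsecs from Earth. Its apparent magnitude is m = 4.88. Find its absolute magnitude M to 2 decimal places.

M ≈ 3.37

5 log₁₀(d/10 pc) = 5 log₁₀(20.00) − 5 = 1.505
M = m − 5 log₁₀(d/10) = 4.88 − 1.505 = 3.375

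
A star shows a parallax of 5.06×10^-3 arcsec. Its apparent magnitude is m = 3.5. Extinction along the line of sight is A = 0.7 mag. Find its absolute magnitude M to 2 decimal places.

d = 1/p = 1/5.06×10^-3″ = 197.6 pc
5 log₁₀(d/10 pc) = 5 log₁₀(197.6) − 5 = 6.479
M = m − 5 log₁₀(d/10) − A = 3.5 − 6.479 − 0.7 = -3.679

M ≈ -3.68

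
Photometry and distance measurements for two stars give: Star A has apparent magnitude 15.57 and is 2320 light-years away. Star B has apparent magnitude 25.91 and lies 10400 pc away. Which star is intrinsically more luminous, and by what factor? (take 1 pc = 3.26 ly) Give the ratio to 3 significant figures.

Star A: d = 2320 ly / 3.26 = 711.7 pc
Star A: M = m − 5 log₁₀ d + 5 = 15.57 − 5·2.8523 + 5 = 6.309
Star B: M = m − 5 log₁₀ d + 5 = 25.91 − 5·4.0170 + 5 = 10.825
ΔM = M_A − M_B = 6.309 − (10.825) = -4.516; smaller M is more luminous → Star A.
L ratio = 10^(0.4 |ΔM|) = 10^1.806 = 64.04

Star A is more luminous, by a factor of 64.0.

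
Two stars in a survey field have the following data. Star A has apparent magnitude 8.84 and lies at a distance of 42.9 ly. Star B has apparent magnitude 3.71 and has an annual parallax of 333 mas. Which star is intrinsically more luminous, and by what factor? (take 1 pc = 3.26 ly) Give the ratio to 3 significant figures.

Star B is more luminous, by a factor of 5.87.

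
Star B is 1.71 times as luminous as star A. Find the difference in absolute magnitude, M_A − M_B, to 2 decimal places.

Pogson: ΔM = −2.5 log₁₀(ratio) = −2.5 log₁₀(1.71) = −2.5 × 0.2330 = -0.582
Star B is brighter so has the smaller magnitude: M_A − M_B is positive.

M_A − M_B ≈ 0.58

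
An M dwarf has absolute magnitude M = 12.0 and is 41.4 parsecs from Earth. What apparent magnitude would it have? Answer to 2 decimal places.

m = M + 5 log₁₀ d − 5 = 12.0 + 5·1.6170 − 5 = 15.085

m ≈ 15.09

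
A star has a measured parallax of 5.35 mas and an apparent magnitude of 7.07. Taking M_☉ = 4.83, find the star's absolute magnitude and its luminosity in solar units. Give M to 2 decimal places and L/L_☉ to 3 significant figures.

M ≈ 0.71; L/L_☉ ≈ 44.4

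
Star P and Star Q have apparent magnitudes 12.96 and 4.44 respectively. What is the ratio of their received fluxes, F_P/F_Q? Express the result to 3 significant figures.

Magnitude difference = 8.52
Flux ratio = 10^(−0.4 Δm) = 10^(−0.4 × 8.52) = 10^-3.408 = 3.908×10^-4

F_P/F_Q ≈ 3.91×10^-4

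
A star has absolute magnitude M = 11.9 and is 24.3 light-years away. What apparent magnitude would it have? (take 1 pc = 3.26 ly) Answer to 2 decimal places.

m ≈ 11.26

d = 24.3 ly / 3.26 = 7.454 pc
m = M + 5 log₁₀ d − 5 = 11.9 + 5·0.8724 − 5 = 11.262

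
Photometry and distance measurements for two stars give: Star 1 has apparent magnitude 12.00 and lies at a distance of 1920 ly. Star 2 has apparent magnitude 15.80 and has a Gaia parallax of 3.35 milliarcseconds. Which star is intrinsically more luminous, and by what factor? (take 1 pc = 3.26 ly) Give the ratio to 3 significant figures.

Star 1 is more luminous, by a factor of 129.

Star 1: d = 1920 ly / 3.26 = 589.0 pc
Star 1: M = m − 5 log₁₀ d + 5 = 12.00 − 5·2.7701 + 5 = 3.150
Star 2: p = 3.35 mas = 3.35×10^-3″ → d = 1/p = 298.5 pc
Star 2: M = m − 5 log₁₀ d + 5 = 15.80 − 5·2.4750 + 5 = 8.425
ΔM = M_1 − M_2 = 3.150 − (8.425) = -5.276; smaller M is more luminous → Star 1.
L ratio = 10^(0.4 |ΔM|) = 10^2.110 = 128.9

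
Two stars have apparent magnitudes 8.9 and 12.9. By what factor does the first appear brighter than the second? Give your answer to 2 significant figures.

40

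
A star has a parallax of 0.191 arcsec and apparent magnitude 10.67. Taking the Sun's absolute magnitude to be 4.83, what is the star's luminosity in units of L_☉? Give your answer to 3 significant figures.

d = 1/p = 1/0.191″ = 5.236 pc
M = m − 5 log₁₀ d + 5 = 10.67 − 5·0.7190 + 5 = 12.075
M − M_☉ = 12.075 − 4.83 = 7.245
L/L_☉ = 10^(−0.4 × 7.245) = 1.265×10^-3

L/L_☉ ≈ 1.26×10^-3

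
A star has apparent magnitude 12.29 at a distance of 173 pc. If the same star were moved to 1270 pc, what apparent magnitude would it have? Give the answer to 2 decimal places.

Flux ∝ 1/d², so Δm = 5 log₁₀(d₂/d₁) = 5 log₁₀(1270/173) = 4.329
m₂ = m₁ + Δm = 12.29 + (4.329) = 16.619

m ≈ 16.62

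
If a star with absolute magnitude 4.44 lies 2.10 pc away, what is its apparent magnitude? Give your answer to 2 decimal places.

m ≈ 1.05

m = M + 5 log₁₀ d − 5 = 4.44 + 5·0.3222 − 5 = 1.051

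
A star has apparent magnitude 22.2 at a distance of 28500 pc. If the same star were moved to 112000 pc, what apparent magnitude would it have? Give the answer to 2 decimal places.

m ≈ 25.17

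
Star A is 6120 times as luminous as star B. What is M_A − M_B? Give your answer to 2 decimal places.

Pogson: ΔM = −2.5 log₁₀(ratio) = −2.5 log₁₀(6120) = −2.5 × 3.7868 = -9.467
Star A is brighter, so it has the smaller magnitude: the difference is negative.

M_A − M_B ≈ -9.47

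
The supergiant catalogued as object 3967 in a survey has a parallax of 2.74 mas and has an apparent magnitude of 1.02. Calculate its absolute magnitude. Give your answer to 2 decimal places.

p = 2.74 mas = 2.74×10^-3″ → d = 1/p = 365.0 pc
5 log₁₀(d/10 pc) = 5 log₁₀(365.0) − 5 = 7.811
M = m − 5 log₁₀(d/10) = 1.02 − 7.811 = -6.791

M ≈ -6.79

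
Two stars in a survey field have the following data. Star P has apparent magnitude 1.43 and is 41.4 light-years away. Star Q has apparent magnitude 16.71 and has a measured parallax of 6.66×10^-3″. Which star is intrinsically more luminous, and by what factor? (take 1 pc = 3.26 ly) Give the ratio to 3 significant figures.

Star P: d = 41.4 ly / 3.26 = 12.70 pc
Star P: M = m − 5 log₁₀ d + 5 = 1.43 − 5·1.1038 + 5 = 0.911
Star Q: d = 1/p = 1/6.66×10^-3″ = 150.2 pc
Star Q: M = m − 5 log₁₀ d + 5 = 16.71 − 5·2.1765 + 5 = 10.827
ΔM = M_P − M_Q = 0.911 − (10.827) = -9.916; smaller M is more luminous → Star P.
L ratio = 10^(0.4 |ΔM|) = 10^3.967 = 9258

Star P is more luminous, by a factor of 9260.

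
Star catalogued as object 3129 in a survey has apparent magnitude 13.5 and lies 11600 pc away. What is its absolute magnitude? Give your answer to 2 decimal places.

5 log₁₀(d/10 pc) = 5 log₁₀(11600) − 5 = 15.322
M = m − 5 log₁₀(d/10) = 13.5 − 15.322 = -1.822

M ≈ -1.82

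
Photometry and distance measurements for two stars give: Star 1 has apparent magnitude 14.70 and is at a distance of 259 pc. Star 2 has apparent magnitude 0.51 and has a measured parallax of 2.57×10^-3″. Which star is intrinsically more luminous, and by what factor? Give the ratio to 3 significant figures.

Star 1: M = m − 5 log₁₀ d + 5 = 14.70 − 5·2.4133 + 5 = 7.634
Star 2: d = 1/p = 1/2.57×10^-3″ = 389.1 pc
Star 2: M = m − 5 log₁₀ d + 5 = 0.51 − 5·2.5901 + 5 = -7.440
ΔM = M_1 − M_2 = 7.634 − (-7.440) = 15.074; smaller M is more luminous → Star 2.
L ratio = 10^(0.4 |ΔM|) = 10^6.030 = 1.070×10^6

Star 2 is more luminous, by a factor of 1.07×10^6.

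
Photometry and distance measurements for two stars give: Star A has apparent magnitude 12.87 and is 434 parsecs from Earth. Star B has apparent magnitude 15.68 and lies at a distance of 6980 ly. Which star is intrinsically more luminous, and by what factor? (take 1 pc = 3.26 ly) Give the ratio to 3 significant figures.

Star A: M = m − 5 log₁₀ d + 5 = 12.87 − 5·2.6375 + 5 = 4.683
Star B: d = 6980 ly / 3.26 = 2141 pc
Star B: M = m − 5 log₁₀ d + 5 = 15.68 − 5·3.3306 + 5 = 4.027
ΔM = M_A − M_B = 4.683 − (4.027) = 0.656; smaller M is more luminous → Star B.
L ratio = 10^(0.4 |ΔM|) = 10^0.262 = 1.829

Star B is more luminous, by a factor of 1.83.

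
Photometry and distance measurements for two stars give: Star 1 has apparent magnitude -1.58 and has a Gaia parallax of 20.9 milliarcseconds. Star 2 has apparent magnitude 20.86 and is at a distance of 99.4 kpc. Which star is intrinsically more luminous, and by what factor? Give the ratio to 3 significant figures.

Star 1 is more luminous, by a factor of 219.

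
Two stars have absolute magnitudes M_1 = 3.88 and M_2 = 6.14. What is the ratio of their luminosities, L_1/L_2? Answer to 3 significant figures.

ΔM = M_1 − M_2 = -2.26
L_1/L_2 = 10^(−0.4 ΔM) = 10^0.904 = 8.017

L_1/L_2 ≈ 8.02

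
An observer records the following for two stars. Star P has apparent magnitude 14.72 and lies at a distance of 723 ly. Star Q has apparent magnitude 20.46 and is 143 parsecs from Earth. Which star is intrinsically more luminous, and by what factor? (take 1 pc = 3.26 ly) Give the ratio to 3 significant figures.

Star P is more luminous, by a factor of 476.

Star P: d = 723 ly / 3.26 = 221.8 pc
Star P: M = m − 5 log₁₀ d + 5 = 14.72 − 5·2.3459 + 5 = 7.990
Star Q: M = m − 5 log₁₀ d + 5 = 20.46 − 5·2.1553 + 5 = 14.683
ΔM = M_P − M_Q = 7.990 − (14.683) = -6.693; smaller M is more luminous → Star P.
L ratio = 10^(0.4 |ΔM|) = 10^2.677 = 475.5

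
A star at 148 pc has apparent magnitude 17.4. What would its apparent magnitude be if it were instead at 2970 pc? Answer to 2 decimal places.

m ≈ 23.91

Flux ∝ 1/d², so Δm = 5 log₁₀(d₂/d₁) = 5 log₁₀(2970/148) = 6.512
m₂ = m₁ + Δm = 17.4 + (6.512) = 23.912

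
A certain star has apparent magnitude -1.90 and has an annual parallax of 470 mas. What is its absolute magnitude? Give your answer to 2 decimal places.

p = 470 mas = 0.470″ → d = 1/p = 2.128 pc
5 log₁₀(d/10 pc) = 5 log₁₀(2.128) − 5 = -3.360
M = m − 5 log₁₀(d/10) = -1.90 + 3.360 = 1.460

M ≈ 1.46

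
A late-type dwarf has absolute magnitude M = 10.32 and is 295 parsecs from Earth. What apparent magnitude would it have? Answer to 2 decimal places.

m ≈ 17.67

m = M + 5 log₁₀ d − 5 = 10.32 + 5·2.4698 − 5 = 17.669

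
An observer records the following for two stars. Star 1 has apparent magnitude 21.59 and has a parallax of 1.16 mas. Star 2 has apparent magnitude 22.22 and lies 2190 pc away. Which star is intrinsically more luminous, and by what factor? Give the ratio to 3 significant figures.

Star 2 is more luminous, by a factor of 3.61.

Star 1: p = 1.16 mas = 1.16×10^-3″ → d = 1/p = 862.1 pc
Star 1: M = m − 5 log₁₀ d + 5 = 21.59 − 5·2.9355 + 5 = 11.912
Star 2: M = m − 5 log₁₀ d + 5 = 22.22 − 5·3.3404 + 5 = 10.518
ΔM = M_1 − M_2 = 11.912 − (10.518) = 1.395; smaller M is more luminous → Star 2.
L ratio = 10^(0.4 |ΔM|) = 10^0.558 = 3.612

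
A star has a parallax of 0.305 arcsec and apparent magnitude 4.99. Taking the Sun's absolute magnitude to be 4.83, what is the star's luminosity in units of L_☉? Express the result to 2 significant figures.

d = 1/p = 1/0.305″ = 3.279 pc
M = m − 5 log₁₀ d + 5 = 4.99 − 5·0.5157 + 5 = 7.411
M − M_☉ = 7.411 − 4.83 = 2.581
L/L_☉ = 10^(−0.4 × 2.581) = 0.09277

L/L_☉ ≈ 0.093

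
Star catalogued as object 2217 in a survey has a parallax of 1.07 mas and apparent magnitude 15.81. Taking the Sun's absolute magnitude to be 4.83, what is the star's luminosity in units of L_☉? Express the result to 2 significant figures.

L/L_☉ ≈ 0.35

d = 1/p = 1000/1.07 mas = 934.6 pc
M = m − 5 log₁₀ d + 5 = 15.81 − 5·2.9706 + 5 = 5.957
M − M_☉ = 5.957 − 4.83 = 1.127
L/L_☉ = 10^(−0.4 × 1.127) = 0.3542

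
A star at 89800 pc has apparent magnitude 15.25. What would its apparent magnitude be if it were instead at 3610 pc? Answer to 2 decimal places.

Flux ∝ 1/d², so Δm = 5 log₁₀(d₂/d₁) = 5 log₁₀(3610/89800) = -6.979
m₂ = m₁ + Δm = 15.25 + (-6.979) = 8.271

m ≈ 8.27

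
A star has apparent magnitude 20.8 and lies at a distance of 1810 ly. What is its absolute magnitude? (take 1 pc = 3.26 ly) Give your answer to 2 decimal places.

d = 1810 ly / 3.26 = 555.2 pc
5 log₁₀(d/10 pc) = 5 log₁₀(555.2) − 5 = 8.722
M = m − 5 log₁₀(d/10) = 20.8 − 8.722 = 12.078

M ≈ 12.08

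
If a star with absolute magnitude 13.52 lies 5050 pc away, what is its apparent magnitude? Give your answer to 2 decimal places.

m = M + 5 log₁₀ d − 5 = 13.52 + 5·3.7033 − 5 = 27.036

m ≈ 27.04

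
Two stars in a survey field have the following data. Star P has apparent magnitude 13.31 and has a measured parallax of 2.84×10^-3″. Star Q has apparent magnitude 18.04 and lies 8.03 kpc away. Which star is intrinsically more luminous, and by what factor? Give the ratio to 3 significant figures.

Star P: d = 1/p = 1/2.84×10^-3″ = 352.1 pc
Star P: M = m − 5 log₁₀ d + 5 = 13.31 − 5·2.5467 + 5 = 5.577
Star Q: d = 8.03 kpc = 8030 pc
Star Q: M = m − 5 log₁₀ d + 5 = 18.04 − 5·3.9047 + 5 = 3.516
ΔM = M_P − M_Q = 5.577 − (3.516) = 2.060; smaller M is more luminous → Star Q.
L ratio = 10^(0.4 |ΔM|) = 10^0.824 = 6.669

Star Q is more luminous, by a factor of 6.67.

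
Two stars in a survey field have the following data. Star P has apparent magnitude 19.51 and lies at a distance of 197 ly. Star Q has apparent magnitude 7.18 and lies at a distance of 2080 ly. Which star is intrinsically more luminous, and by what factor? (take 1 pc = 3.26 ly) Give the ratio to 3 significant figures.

Star P: d = 197 ly / 3.26 = 60.43 pc
Star P: M = m − 5 log₁₀ d + 5 = 19.51 − 5·1.7812 + 5 = 15.604
Star Q: d = 2080 ly / 3.26 = 638.0 pc
Star Q: M = m − 5 log₁₀ d + 5 = 7.18 − 5·2.8048 + 5 = -1.844
ΔM = M_P − M_Q = 15.604 − (-1.844) = 17.448; smaller M is more luminous → Star Q.
L ratio = 10^(0.4 |ΔM|) = 10^6.979 = 9.532×10^6

Star Q is more luminous, by a factor of 9.53×10^6.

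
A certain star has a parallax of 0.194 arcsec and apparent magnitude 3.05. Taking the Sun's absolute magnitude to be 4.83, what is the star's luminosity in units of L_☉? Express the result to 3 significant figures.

L/L_☉ ≈ 1.37

d = 1/p = 1/0.194″ = 5.155 pc
M = m − 5 log₁₀ d + 5 = 3.05 − 5·0.7122 + 5 = 4.489
M − M_☉ = 4.489 − 4.83 = -0.341
L/L_☉ = 10^(−0.4 × -0.341) = 1.369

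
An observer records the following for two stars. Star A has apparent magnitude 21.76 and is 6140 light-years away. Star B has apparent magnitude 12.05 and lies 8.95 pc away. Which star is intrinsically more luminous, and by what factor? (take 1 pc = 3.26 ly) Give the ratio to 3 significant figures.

Star A: d = 6140 ly / 3.26 = 1883 pc
Star A: M = m − 5 log₁₀ d + 5 = 21.76 − 5·3.2750 + 5 = 10.385
Star B: M = m − 5 log₁₀ d + 5 = 12.05 − 5·0.9518 + 5 = 12.291
ΔM = M_A − M_B = 10.385 − (12.291) = -1.906; smaller M is more luminous → Star A.
L ratio = 10^(0.4 |ΔM|) = 10^0.762 = 5.784

Star A is more luminous, by a factor of 5.78.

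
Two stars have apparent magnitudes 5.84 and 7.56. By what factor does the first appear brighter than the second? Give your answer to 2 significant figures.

4.9

Magnitude difference = -1.72
Flux ratio = 10^(−0.4 Δm) = 10^(−0.4 × -1.72) = 10^0.688 = 4.875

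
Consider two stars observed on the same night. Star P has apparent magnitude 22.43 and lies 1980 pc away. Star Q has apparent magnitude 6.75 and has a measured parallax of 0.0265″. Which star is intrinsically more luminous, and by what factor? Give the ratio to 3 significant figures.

Star P: M = m − 5 log₁₀ d + 5 = 22.43 − 5·3.2967 + 5 = 10.947
Star Q: d = 1/p = 1/0.0265″ = 37.74 pc
Star Q: M = m − 5 log₁₀ d + 5 = 6.75 − 5·1.5768 + 5 = 3.866
ΔM = M_P − M_Q = 10.947 − (3.866) = 7.080; smaller M is more luminous → Star Q.
L ratio = 10^(0.4 |ΔM|) = 10^2.832 = 679.5

Star Q is more luminous, by a factor of 679.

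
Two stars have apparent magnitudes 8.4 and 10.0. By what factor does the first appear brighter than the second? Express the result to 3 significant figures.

4.37

Δm = 8.4 − (10.0) = -1.6
Flux ratio = 10^(−0.4 Δm) = 10^(−0.4 × -1.6) = 10^0.640 = 4.365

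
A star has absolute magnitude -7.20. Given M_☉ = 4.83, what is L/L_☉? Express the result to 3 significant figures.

M − M_☉ = -7.20 − 4.83 = -12.030
L/L_☉ = 10^(−0.4 (M − M_☉)) = 10^4.812 = 64860

L/L_☉ ≈ 64900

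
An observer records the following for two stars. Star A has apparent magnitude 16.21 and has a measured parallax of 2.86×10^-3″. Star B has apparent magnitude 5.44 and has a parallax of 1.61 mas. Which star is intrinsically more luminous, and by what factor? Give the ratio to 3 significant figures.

Star B is more luminous, by a factor of 64100.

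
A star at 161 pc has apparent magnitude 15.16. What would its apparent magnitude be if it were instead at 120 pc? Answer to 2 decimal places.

Flux ∝ 1/d², so Δm = 5 log₁₀(d₂/d₁) = 5 log₁₀(120/161) = -0.638
m₂ = m₁ + Δm = 15.16 + (-0.638) = 14.522

m ≈ 14.52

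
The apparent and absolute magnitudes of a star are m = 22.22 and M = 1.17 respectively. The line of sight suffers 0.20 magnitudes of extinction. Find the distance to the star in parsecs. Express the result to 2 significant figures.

m − M = 5 log₁₀(d/10 pc) + A  ⇒  22.22 − (1.17) − 0.20 = 5 log₁₀(d/10)
20.850 = 5 log₁₀(d/10)
log₁₀ d = (m − M − A)/5 + 1 = 5.1700
d = 10^5.1700 = 147900 pc

d ≈ 150000 pc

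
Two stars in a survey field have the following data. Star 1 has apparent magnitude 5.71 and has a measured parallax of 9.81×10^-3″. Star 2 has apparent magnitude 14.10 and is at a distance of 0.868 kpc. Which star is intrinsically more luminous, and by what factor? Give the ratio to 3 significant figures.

Star 1: d = 1/p = 1/9.81×10^-3″ = 101.9 pc
Star 1: M = m − 5 log₁₀ d + 5 = 5.71 − 5·2.0083 + 5 = 0.668
Star 2: d = 0.868 kpc = 868.0 pc
Star 2: M = m − 5 log₁₀ d + 5 = 14.10 − 5·2.9385 + 5 = 4.407
ΔM = M_1 − M_2 = 0.668 − (4.407) = -3.739; smaller M is more luminous → Star 1.
L ratio = 10^(0.4 |ΔM|) = 10^1.496 = 31.31

Star 1 is more luminous, by a factor of 31.3.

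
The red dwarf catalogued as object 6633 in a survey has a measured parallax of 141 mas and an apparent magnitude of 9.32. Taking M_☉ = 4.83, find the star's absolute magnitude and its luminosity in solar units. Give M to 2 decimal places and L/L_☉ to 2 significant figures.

M ≈ 10.07; L/L_☉ ≈ 8.0×10^-3

d = 1/p = 1000/141 mas = 7.092 pc
M = m − 5 log₁₀ d + 5 = 9.32 − 5·0.8508 + 5 = 10.066
M − M_☉ = 10.066 − 4.83 = 5.236
L/L_☉ = 10^(−0.4 × 5.236) = 8.046×10^-3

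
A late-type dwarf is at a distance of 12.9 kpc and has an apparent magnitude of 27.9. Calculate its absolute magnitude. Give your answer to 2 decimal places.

d = 12.9 kpc = 12900 pc
5 log₁₀(d/10 pc) = 5 log₁₀(12900) − 5 = 15.553
M = m − 5 log₁₀(d/10) = 27.9 − 15.553 = 12.347

M ≈ 12.35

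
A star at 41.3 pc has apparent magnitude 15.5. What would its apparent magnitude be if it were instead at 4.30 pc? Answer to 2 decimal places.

Flux ∝ 1/d², so Δm = 5 log₁₀(d₂/d₁) = 5 log₁₀(4.30/41.3) = -4.912
m₂ = m₁ + Δm = 15.5 + (-4.912) = 10.588

m ≈ 10.59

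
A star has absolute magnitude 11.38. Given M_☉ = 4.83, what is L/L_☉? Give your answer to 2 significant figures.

L/L_☉ ≈ 2.4×10^-3

M − M_☉ = 11.38 − 4.83 = 6.550
L/L_☉ = 10^(−0.4 (M − M_☉)) = 10^-2.620 = 2.399×10^-3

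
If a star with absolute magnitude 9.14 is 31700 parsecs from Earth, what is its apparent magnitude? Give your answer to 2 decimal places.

m ≈ 26.65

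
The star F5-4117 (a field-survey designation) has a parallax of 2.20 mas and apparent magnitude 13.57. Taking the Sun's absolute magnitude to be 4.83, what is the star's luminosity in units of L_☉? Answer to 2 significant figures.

d = 1/p = 1000/2.20 mas = 454.5 pc
M = m − 5 log₁₀ d + 5 = 13.57 − 5·2.6576 + 5 = 5.282
M − M_☉ = 5.282 − 4.83 = 0.452
L/L_☉ = 10^(−0.4 × 0.452) = 0.6594

L/L_☉ ≈ 0.66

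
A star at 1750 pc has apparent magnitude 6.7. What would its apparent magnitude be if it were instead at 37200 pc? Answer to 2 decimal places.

m ≈ 13.34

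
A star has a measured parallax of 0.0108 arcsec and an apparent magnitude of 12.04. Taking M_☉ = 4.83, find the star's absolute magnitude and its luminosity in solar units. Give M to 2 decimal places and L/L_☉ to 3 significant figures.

M ≈ 7.21; L/L_☉ ≈ 0.112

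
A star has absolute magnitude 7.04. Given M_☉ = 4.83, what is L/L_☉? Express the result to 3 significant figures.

M − M_☉ = 7.04 − 4.83 = 2.210
L/L_☉ = 10^(−0.4 (M − M_☉)) = 10^-0.884 = 0.1306

L/L_☉ ≈ 0.131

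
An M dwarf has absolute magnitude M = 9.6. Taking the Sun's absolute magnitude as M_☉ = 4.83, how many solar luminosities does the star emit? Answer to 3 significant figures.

L/L_☉ ≈ 0.0124

M − M_☉ = 9.6 − 4.83 = 4.770
L/L_☉ = 10^(−0.4 (M − M_☉)) = 10^-1.908 = 0.01236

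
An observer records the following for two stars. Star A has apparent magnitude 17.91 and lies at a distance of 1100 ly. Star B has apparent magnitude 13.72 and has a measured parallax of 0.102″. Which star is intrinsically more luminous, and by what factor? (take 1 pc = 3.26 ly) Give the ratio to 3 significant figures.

Star A: d = 1100 ly / 3.26 = 337.4 pc
Star A: M = m − 5 log₁₀ d + 5 = 17.91 − 5·2.5282 + 5 = 10.269
Star B: d = 1/p = 1/0.102″ = 9.804 pc
Star B: M = m − 5 log₁₀ d + 5 = 13.72 − 5·0.9914 + 5 = 13.763
ΔM = M_A − M_B = 10.269 − (13.763) = -3.494; smaller M is more luminous → Star A.
L ratio = 10^(0.4 |ΔM|) = 10^1.398 = 24.98

Star A is more luminous, by a factor of 25.0.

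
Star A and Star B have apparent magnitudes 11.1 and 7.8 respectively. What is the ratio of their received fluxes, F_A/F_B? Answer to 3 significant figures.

Δm = 11.1 − (7.8) = 3.3
Flux ratio = 10^(−0.4 Δm) = 10^(−0.4 × 3.3) = 10^-1.320 = 0.04786

F_A/F_B ≈ 0.0479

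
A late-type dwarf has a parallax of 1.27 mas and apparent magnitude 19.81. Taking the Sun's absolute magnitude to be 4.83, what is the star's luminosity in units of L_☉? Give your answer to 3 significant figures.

L/L_☉ ≈ 6.32×10^-3

d = 1/p = 1000/1.27 mas = 787.4 pc
M = m − 5 log₁₀ d + 5 = 19.81 − 5·2.8962 + 5 = 10.329
M − M_☉ = 10.329 − 4.83 = 5.499
L/L_☉ = 10^(−0.4 × 5.499) = 6.315×10^-3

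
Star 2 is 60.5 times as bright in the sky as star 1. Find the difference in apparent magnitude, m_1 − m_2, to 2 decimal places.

m_1 − m_2 ≈ 4.45

Pogson: Δm = −2.5 log₁₀(ratio) = −2.5 log₁₀(60.5) = −2.5 × 1.7818 = -4.454
Star 2 is brighter so has the smaller magnitude: m_1 − m_2 is positive.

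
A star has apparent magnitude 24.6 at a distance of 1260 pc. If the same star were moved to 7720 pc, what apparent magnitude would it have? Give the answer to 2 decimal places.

m ≈ 28.54

Flux ∝ 1/d², so Δm = 5 log₁₀(d₂/d₁) = 5 log₁₀(7720/1260) = 3.936
m₂ = m₁ + Δm = 24.6 + (3.936) = 28.536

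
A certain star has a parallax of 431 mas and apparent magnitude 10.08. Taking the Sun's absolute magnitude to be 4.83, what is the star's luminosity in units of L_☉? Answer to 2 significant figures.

L/L_☉ ≈ 4.3×10^-4

d = 1/p = 1000/431 mas = 2.320 pc
M = m − 5 log₁₀ d + 5 = 10.08 − 5·0.3655 + 5 = 13.252
M − M_☉ = 13.252 − 4.83 = 8.422
L/L_☉ = 10^(−0.4 × 8.422) = 4.276×10^-4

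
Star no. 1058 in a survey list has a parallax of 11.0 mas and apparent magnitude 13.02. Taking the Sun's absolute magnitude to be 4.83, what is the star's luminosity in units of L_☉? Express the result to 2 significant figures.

d = 1/p = 1000/11.0 mas = 90.91 pc
M = m − 5 log₁₀ d + 5 = 13.02 − 5·1.9586 + 5 = 8.227
M − M_☉ = 8.227 − 4.83 = 3.397
L/L_☉ = 10^(−0.4 × 3.397) = 0.04377

L/L_☉ ≈ 0.044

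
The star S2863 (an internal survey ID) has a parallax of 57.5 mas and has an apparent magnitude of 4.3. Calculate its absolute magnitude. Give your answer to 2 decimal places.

M ≈ 3.10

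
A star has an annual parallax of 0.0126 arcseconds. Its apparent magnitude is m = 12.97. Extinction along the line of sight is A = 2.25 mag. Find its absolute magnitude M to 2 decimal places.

M ≈ 6.22

d = 1/p = 1/0.0126″ = 79.37 pc
5 log₁₀(d/10 pc) = 5 log₁₀(79.37) − 5 = 4.498
M = m − 5 log₁₀(d/10) − A = 12.97 − 4.498 − 2.25 = 6.222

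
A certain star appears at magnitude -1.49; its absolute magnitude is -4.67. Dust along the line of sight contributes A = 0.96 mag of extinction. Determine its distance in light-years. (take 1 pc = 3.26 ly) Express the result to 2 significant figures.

m − M = 5 log₁₀(d/10 pc) + A  ⇒  -1.49 − (-4.67) − 0.96 = 5 log₁₀(d/10)
2.220 = 5 log₁₀(d/10)
log₁₀ d = (m − M − A)/5 + 1 = 1.4440
d = 10^1.4440 = 27.80 pc
= 90.62 ly

d ≈ 91 ly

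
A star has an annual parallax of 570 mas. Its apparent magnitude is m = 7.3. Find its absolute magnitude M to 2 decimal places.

M ≈ 11.08

p = 570 mas = 0.570″ → d = 1/p = 1.754 pc
5 log₁₀(d/10 pc) = 5 log₁₀(1.754) − 5 = -3.779
M = m − 5 log₁₀(d/10) = 7.3 + 3.779 = 11.079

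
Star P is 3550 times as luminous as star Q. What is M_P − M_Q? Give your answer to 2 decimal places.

Pogson: ΔM = −2.5 log₁₀(ratio) = −2.5 log₁₀(3550) = −2.5 × 3.5502 = -8.876
Star P is brighter, so it has the smaller magnitude: the difference is negative.

M_P − M_Q ≈ -8.88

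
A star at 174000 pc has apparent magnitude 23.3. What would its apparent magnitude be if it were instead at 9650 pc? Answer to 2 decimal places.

Flux ∝ 1/d², so Δm = 5 log₁₀(d₂/d₁) = 5 log₁₀(9650/174000) = -6.280
m₂ = m₁ + Δm = 23.3 + (-6.280) = 17.020

m ≈ 17.02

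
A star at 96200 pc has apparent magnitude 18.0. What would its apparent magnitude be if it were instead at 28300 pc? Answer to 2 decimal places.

Flux ∝ 1/d², so Δm = 5 log₁₀(d₂/d₁) = 5 log₁₀(28300/96200) = -2.657
m₂ = m₁ + Δm = 18.0 + (-2.657) = 15.343

m ≈ 15.34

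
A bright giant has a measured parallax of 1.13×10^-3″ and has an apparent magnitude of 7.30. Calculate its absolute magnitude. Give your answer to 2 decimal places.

d = 1/p = 1/1.13×10^-3″ = 885.0 pc
5 log₁₀(d/10 pc) = 5 log₁₀(885.0) − 5 = 9.735
M = m − 5 log₁₀(d/10) = 7.30 − 9.735 = -2.435

M ≈ -2.43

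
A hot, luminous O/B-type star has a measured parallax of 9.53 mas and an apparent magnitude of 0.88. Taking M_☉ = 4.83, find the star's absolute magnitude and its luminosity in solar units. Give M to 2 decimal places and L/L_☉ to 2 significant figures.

d = 1/p = 1000/9.53 mas = 104.9 pc
M = m − 5 log₁₀ d + 5 = 0.88 − 5·2.0209 + 5 = -4.225
M − M_☉ = -4.225 − 4.83 = -9.055
L/L_☉ = 10^(−0.4 × -9.055) = 4186

M ≈ -4.22; L/L_☉ ≈ 4200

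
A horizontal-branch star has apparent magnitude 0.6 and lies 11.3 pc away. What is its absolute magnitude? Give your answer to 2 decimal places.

5 log₁₀(d/10 pc) = 5 log₁₀(11.30) − 5 = 0.265
M = m − 5 log₁₀(d/10) = 0.6 − 0.265 = 0.335

M ≈ 0.33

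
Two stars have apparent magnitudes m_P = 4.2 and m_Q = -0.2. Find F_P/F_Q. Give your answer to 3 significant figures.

F_P/F_Q ≈ 0.0174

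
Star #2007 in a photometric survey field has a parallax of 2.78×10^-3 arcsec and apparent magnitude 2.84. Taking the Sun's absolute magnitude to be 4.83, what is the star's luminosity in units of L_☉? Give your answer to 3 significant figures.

d = 1/p = 1/2.78×10^-3″ = 359.7 pc
M = m − 5 log₁₀ d + 5 = 2.84 − 5·2.5560 + 5 = -4.940
M − M_☉ = -4.940 − 4.83 = -9.770
L/L_☉ = 10^(−0.4 × -9.770) = 8089

L/L_☉ ≈ 8090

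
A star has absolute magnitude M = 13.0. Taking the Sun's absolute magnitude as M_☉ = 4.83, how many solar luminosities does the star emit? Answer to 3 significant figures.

L/L_☉ ≈ 5.40×10^-4

M − M_☉ = 13.0 − 4.83 = 8.170
L/L_☉ = 10^(−0.4 (M − M_☉)) = 10^-3.268 = 5.395×10^-4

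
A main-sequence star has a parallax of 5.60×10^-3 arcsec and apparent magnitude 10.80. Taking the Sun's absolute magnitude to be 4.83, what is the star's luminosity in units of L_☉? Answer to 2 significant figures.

L/L_☉ ≈ 1.3

d = 1/p = 1/5.60×10^-3″ = 178.6 pc
M = m − 5 log₁₀ d + 5 = 10.80 − 5·2.2518 + 5 = 4.541
M − M_☉ = 4.541 − 4.83 = -0.289
L/L_☉ = 10^(−0.4 × -0.289) = 1.305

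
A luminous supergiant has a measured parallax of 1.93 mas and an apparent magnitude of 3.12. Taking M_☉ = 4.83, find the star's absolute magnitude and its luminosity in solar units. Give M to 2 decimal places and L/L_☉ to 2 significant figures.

M ≈ -5.45; L/L_☉ ≈ 13000

d = 1/p = 1000/1.93 mas = 518.1 pc
M = m − 5 log₁₀ d + 5 = 3.12 − 5·2.7144 + 5 = -5.452
M − M_☉ = -5.452 − 4.83 = -10.282
L/L_☉ = 10^(−0.4 × -10.282) = 12970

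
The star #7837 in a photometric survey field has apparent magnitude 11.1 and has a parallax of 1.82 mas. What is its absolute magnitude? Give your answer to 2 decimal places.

M ≈ 2.40

p = 1.82 mas = 1.82×10^-3″ → d = 1/p = 549.5 pc
5 log₁₀(d/10 pc) = 5 log₁₀(549.5) − 5 = 8.700
M = m − 5 log₁₀(d/10) = 11.1 − 8.700 = 2.400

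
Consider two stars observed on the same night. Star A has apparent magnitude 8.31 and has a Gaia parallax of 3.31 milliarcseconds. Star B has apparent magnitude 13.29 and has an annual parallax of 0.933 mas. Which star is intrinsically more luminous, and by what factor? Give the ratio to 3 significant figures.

Star A is more luminous, by a factor of 7.80.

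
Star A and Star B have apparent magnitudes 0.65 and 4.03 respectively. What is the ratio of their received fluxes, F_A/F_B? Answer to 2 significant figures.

F_A/F_B ≈ 22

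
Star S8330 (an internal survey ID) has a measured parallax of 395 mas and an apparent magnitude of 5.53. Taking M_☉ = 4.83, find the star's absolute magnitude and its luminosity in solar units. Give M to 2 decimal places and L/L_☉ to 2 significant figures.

M ≈ 8.51; L/L_☉ ≈ 0.034

d = 1/p = 1000/395 mas = 2.532 pc
M = m − 5 log₁₀ d + 5 = 5.53 − 5·0.4034 + 5 = 8.513
M − M_☉ = 8.513 − 4.83 = 3.683
L/L_☉ = 10^(−0.4 × 3.683) = 0.03364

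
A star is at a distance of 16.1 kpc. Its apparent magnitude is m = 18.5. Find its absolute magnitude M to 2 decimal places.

M ≈ 2.47

d = 16.1 kpc = 16100 pc
5 log₁₀(d/10 pc) = 5 log₁₀(16100) − 5 = 16.034
M = m − 5 log₁₀(d/10) = 18.5 − 16.034 = 2.466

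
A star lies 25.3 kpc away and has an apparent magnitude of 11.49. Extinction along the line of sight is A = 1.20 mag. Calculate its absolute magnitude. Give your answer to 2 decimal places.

M ≈ -6.73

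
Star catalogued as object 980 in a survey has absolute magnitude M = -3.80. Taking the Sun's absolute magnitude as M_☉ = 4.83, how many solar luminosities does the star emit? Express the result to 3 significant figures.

M − M_☉ = -3.80 − 4.83 = -8.630
L/L_☉ = 10^(−0.4 (M − M_☉)) = 10^3.452 = 2831

L/L_☉ ≈ 2830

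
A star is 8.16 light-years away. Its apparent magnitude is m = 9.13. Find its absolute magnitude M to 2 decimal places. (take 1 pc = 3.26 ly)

M ≈ 12.14

d = 8.16 ly / 3.26 = 2.503 pc
5 log₁₀(d/10 pc) = 5 log₁₀(2.503) − 5 = -3.008
M = m − 5 log₁₀(d/10) = 9.13 + 3.008 = 12.138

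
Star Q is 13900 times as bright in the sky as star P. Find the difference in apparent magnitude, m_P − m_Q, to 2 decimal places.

Pogson: Δm = −2.5 log₁₀(ratio) = −2.5 log₁₀(13900) = −2.5 × 4.1430 = -10.358
Star Q is brighter so has the smaller magnitude: m_P − m_Q is positive.

m_P − m_Q ≈ 10.36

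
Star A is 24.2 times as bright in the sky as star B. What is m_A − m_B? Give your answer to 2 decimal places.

m_A − m_B ≈ -3.46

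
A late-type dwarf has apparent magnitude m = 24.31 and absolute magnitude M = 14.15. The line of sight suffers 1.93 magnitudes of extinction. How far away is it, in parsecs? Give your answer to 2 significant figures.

m − M = 5 log₁₀(d/10 pc) + A  ⇒  24.31 − (14.15) − 1.93 = 5 log₁₀(d/10)
8.230 = 5 log₁₀(d/10)
log₁₀ d = (m − M − A)/5 + 1 = 2.6460
d = 10^2.6460 = 442.6 pc

d ≈ 440 pc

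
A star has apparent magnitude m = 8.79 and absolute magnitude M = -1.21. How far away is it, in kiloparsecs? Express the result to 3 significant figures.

d ≈ 1.00 kpc

μ = m − M = 10.000
m − M = 5 log₁₀ d − 5
log₁₀ d = (m − M)/5 + 1 = 3.0000
d = 10^3.0000 = 1000 pc
= 1.000 kpc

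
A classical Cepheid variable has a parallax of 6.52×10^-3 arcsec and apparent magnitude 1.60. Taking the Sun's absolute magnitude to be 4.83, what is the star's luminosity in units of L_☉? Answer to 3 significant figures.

d = 1/p = 1/6.52×10^-3″ = 153.4 pc
M = m − 5 log₁₀ d + 5 = 1.60 − 5·2.1858 + 5 = -4.329
M − M_☉ = -4.329 − 4.83 = -9.159
L/L_☉ = 10^(−0.4 × -9.159) = 4608

L/L_☉ ≈ 4610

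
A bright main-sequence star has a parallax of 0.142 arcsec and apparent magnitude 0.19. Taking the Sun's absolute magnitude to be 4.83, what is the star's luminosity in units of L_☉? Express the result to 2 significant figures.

L/L_☉ ≈ 36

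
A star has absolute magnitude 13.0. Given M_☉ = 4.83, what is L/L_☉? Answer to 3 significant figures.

M − M_☉ = 13.0 − 4.83 = 8.170
L/L_☉ = 10^(−0.4 (M − M_☉)) = 10^-3.268 = 5.395×10^-4

L/L_☉ ≈ 5.40×10^-4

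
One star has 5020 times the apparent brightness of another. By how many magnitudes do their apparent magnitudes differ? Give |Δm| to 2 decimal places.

Pogson: Δm = −2.5 log₁₀(ratio) = −2.5 log₁₀(5020) = −2.5 × 3.7007 = -9.252

|Δm| ≈ 9.25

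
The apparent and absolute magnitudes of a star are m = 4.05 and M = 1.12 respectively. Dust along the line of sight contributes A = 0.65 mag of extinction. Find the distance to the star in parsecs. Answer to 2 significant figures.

m − M = 5 log₁₀(d/10 pc) + A  ⇒  4.05 − (1.12) − 0.65 = 5 log₁₀(d/10)
2.280 = 5 log₁₀(d/10)
log₁₀ d = (m − M − A)/5 + 1 = 1.4560
d = 10^1.4560 = 28.58 pc

d ≈ 29 pc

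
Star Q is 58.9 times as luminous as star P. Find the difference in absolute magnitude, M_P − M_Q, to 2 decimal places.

Pogson: ΔM = −2.5 log₁₀(ratio) = −2.5 log₁₀(58.9) = −2.5 × 1.7701 = -4.425
Star Q is brighter so has the smaller magnitude: M_P − M_Q is positive.

M_P − M_Q ≈ 4.43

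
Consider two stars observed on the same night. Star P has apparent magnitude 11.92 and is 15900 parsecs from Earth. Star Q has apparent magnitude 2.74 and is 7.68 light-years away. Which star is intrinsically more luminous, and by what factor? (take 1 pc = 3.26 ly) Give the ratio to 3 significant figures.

Star P is more luminous, by a factor of 9690.

Star P: M = m − 5 log₁₀ d + 5 = 11.92 − 5·4.2014 + 5 = -4.087
Star Q: d = 7.68 ly / 3.26 = 2.356 pc
Star Q: M = m − 5 log₁₀ d + 5 = 2.74 − 5·0.3721 + 5 = 5.879
ΔM = M_P − M_Q = -4.087 − (5.879) = -9.966; smaller M is more luminous → Star P.
L ratio = 10^(0.4 |ΔM|) = 10^3.987 = 9694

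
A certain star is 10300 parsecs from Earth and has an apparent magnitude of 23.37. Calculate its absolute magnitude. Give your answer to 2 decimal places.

M ≈ 8.31

5 log₁₀(d/10 pc) = 5 log₁₀(10300) − 5 = 15.064
M = m − 5 log₁₀(d/10) = 23.37 − 15.064 = 8.306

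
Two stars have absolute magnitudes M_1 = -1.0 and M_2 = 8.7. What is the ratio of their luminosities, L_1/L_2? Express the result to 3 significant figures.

ΔM = M_1 − M_2 = -9.7
L_1/L_2 = 10^(−0.4 ΔM) = 10^3.880 = 7586

L_1/L_2 ≈ 7590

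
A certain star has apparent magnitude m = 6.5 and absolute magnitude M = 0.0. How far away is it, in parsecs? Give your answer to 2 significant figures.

Distance modulus: m − M = 6.5 − (0.0) = 6.500
m − M = 5 log₁₀ d − 5
log₁₀ d = (m − M)/5 + 1 = 2.3000
d = 10^2.3000 = 199.5 pc

d ≈ 200 pc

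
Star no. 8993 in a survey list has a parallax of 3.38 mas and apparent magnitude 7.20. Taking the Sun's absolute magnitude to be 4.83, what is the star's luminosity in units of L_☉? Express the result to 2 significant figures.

L/L_☉ ≈ 99

d = 1/p = 1000/3.38 mas = 295.9 pc
M = m − 5 log₁₀ d + 5 = 7.20 − 5·2.4711 + 5 = -0.155
M − M_☉ = -0.155 − 4.83 = -4.985
L/L_☉ = 10^(−0.4 × -4.985) = 98.67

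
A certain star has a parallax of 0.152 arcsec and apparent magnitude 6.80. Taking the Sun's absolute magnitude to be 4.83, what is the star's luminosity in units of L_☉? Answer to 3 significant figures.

d = 1/p = 1/0.152″ = 6.579 pc
M = m − 5 log₁₀ d + 5 = 6.80 − 5·0.8182 + 5 = 7.709
M − M_☉ = 7.709 − 4.83 = 2.879
L/L_☉ = 10^(−0.4 × 2.879) = 0.07052

L/L_☉ ≈ 0.0705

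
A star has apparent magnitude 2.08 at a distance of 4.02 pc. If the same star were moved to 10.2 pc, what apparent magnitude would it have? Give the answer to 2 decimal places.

Flux ∝ 1/d², so Δm = 5 log₁₀(d₂/d₁) = 5 log₁₀(10.2/4.02) = 2.022
m₂ = m₁ + Δm = 2.08 + (2.022) = 4.102

m ≈ 4.10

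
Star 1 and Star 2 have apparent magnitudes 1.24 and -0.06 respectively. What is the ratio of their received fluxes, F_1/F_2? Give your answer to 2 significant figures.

F_1/F_2 ≈ 0.30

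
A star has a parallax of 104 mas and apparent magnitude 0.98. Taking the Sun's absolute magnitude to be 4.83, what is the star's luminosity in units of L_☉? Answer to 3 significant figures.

d = 1/p = 1000/104 mas = 9.615 pc
M = m − 5 log₁₀ d + 5 = 0.98 − 5·0.9830 + 5 = 1.065
M − M_☉ = 1.065 − 4.83 = -3.765
L/L_☉ = 10^(−0.4 × -3.765) = 32.06

L/L_☉ ≈ 32.1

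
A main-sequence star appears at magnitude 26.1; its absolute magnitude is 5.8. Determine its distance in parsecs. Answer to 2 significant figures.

d ≈ 110000 pc

Distance modulus: m − M = 26.1 − (5.8) = 20.300
m − M = 5 log₁₀ d − 5
log₁₀ d = (m − M)/5 + 1 = 5.0600
d = 10^5.0600 = 114800 pc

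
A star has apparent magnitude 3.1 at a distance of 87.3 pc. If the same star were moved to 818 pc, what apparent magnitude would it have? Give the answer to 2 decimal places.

Flux ∝ 1/d², so Δm = 5 log₁₀(d₂/d₁) = 5 log₁₀(818/87.3) = 4.859
m₂ = m₁ + Δm = 3.1 + (4.859) = 7.959

m ≈ 7.96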